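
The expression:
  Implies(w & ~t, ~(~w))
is always true.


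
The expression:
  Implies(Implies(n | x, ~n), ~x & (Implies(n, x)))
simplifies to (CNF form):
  n | ~x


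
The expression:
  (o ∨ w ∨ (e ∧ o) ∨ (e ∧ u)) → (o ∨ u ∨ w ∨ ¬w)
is always true.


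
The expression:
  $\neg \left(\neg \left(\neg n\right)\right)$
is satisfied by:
  {n: False}


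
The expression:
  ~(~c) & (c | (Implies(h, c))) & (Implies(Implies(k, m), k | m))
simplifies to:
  c & (k | m)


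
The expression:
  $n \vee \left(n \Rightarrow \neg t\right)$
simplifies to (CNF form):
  $\text{True}$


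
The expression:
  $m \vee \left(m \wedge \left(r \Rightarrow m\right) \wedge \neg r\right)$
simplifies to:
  $m$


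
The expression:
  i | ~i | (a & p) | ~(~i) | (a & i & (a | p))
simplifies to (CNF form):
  True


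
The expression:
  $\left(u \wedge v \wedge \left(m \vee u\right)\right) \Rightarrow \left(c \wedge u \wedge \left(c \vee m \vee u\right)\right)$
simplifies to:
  $c \vee \neg u \vee \neg v$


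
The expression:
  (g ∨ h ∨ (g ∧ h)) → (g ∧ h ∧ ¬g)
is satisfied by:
  {g: False, h: False}


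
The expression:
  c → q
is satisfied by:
  {q: True, c: False}
  {c: False, q: False}
  {c: True, q: True}


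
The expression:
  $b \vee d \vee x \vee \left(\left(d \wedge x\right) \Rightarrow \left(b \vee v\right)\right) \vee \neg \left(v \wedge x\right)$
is always true.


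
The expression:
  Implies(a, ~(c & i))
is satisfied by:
  {c: False, a: False, i: False}
  {i: True, c: False, a: False}
  {a: True, c: False, i: False}
  {i: True, a: True, c: False}
  {c: True, i: False, a: False}
  {i: True, c: True, a: False}
  {a: True, c: True, i: False}


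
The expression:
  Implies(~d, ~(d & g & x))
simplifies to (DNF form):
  True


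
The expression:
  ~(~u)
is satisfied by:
  {u: True}


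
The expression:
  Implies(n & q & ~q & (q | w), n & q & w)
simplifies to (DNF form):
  True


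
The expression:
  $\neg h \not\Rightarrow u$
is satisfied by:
  {u: False, h: False}


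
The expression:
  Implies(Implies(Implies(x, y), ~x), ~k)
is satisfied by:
  {x: True, y: True, k: False}
  {x: True, y: False, k: False}
  {y: True, x: False, k: False}
  {x: False, y: False, k: False}
  {x: True, k: True, y: True}


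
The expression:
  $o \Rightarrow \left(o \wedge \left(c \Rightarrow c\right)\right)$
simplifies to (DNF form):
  $\text{True}$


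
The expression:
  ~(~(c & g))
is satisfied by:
  {c: True, g: True}


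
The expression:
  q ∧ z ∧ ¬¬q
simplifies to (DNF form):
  q ∧ z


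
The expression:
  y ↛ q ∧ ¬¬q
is never true.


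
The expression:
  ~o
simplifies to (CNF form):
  ~o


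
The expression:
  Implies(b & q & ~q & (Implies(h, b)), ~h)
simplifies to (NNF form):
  True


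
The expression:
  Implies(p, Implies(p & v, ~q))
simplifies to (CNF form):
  ~p | ~q | ~v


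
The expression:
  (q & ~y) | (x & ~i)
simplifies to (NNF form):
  (q | x) & (q | ~i) & (x | ~y) & (~i | ~y)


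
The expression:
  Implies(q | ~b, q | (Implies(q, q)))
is always true.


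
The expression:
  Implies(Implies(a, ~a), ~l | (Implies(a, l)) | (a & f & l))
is always true.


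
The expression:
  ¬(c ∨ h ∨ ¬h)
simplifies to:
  False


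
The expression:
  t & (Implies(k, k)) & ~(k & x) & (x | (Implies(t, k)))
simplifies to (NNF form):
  t & (k | x) & (~k | ~x)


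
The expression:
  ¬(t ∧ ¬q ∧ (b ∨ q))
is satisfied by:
  {q: True, t: False, b: False}
  {t: False, b: False, q: False}
  {b: True, q: True, t: False}
  {b: True, t: False, q: False}
  {q: True, t: True, b: False}
  {t: True, q: False, b: False}
  {b: True, t: True, q: True}


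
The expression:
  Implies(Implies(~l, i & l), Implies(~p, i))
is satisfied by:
  {i: True, p: True, l: False}
  {i: True, l: False, p: False}
  {p: True, l: False, i: False}
  {p: False, l: False, i: False}
  {i: True, p: True, l: True}
  {i: True, l: True, p: False}
  {p: True, l: True, i: False}


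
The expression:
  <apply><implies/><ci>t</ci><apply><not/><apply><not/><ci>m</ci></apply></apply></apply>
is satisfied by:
  {m: True, t: False}
  {t: False, m: False}
  {t: True, m: True}


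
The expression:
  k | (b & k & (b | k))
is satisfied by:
  {k: True}


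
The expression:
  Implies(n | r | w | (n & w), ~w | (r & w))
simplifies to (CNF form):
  r | ~w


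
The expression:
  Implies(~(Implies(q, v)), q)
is always true.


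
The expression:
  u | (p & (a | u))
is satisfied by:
  {u: True, p: True, a: True}
  {u: True, p: True, a: False}
  {u: True, a: True, p: False}
  {u: True, a: False, p: False}
  {p: True, a: True, u: False}


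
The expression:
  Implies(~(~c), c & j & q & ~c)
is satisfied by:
  {c: False}


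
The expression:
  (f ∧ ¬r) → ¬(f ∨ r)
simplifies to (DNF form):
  r ∨ ¬f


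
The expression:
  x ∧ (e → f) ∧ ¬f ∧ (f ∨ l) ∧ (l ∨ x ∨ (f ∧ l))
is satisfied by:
  {x: True, l: True, e: False, f: False}


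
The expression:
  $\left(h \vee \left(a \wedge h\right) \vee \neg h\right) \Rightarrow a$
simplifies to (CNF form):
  $a$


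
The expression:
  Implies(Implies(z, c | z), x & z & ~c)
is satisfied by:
  {z: True, x: True, c: False}


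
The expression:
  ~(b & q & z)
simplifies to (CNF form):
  ~b | ~q | ~z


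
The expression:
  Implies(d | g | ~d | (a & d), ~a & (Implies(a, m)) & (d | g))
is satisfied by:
  {d: True, g: True, a: False}
  {d: True, g: False, a: False}
  {g: True, d: False, a: False}


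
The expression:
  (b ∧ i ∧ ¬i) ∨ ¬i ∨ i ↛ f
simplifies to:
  ¬f ∨ ¬i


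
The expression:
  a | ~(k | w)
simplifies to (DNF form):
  a | (~k & ~w)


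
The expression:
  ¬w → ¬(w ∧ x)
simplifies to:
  True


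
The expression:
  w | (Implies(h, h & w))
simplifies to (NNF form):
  w | ~h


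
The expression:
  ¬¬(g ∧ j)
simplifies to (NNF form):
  g ∧ j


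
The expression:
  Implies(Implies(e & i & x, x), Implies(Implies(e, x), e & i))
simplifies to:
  e & (i | ~x)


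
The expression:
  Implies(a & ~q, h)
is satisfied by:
  {q: True, h: True, a: False}
  {q: True, h: False, a: False}
  {h: True, q: False, a: False}
  {q: False, h: False, a: False}
  {a: True, q: True, h: True}
  {a: True, q: True, h: False}
  {a: True, h: True, q: False}


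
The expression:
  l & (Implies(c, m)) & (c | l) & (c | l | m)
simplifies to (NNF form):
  l & (m | ~c)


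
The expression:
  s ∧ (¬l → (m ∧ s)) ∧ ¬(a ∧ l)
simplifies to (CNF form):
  s ∧ (l ∨ m) ∧ (¬a ∨ ¬l)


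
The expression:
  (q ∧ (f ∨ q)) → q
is always true.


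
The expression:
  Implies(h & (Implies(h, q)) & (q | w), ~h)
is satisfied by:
  {h: False, q: False}
  {q: True, h: False}
  {h: True, q: False}


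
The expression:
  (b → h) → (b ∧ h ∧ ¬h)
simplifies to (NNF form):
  b ∧ ¬h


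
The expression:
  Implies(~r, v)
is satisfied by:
  {r: True, v: True}
  {r: True, v: False}
  {v: True, r: False}


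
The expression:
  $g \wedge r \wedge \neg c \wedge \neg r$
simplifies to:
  $\text{False}$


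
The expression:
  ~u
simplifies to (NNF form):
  ~u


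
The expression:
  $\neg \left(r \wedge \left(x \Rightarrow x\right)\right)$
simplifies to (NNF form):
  $\neg r$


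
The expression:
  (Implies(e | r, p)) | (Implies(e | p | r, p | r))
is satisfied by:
  {r: True, p: True, e: False}
  {r: True, e: False, p: False}
  {p: True, e: False, r: False}
  {p: False, e: False, r: False}
  {r: True, p: True, e: True}
  {r: True, e: True, p: False}
  {p: True, e: True, r: False}


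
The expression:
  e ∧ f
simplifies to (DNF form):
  e ∧ f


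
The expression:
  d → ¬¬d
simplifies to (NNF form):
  True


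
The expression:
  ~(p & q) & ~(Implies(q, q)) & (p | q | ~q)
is never true.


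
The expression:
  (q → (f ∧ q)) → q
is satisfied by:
  {q: True}


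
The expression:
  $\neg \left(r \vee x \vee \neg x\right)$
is never true.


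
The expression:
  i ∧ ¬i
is never true.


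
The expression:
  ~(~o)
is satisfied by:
  {o: True}


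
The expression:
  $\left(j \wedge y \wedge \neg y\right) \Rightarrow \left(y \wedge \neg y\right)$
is always true.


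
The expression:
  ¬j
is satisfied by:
  {j: False}


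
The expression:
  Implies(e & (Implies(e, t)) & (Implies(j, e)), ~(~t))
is always true.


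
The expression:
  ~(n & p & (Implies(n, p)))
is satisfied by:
  {p: False, n: False}
  {n: True, p: False}
  {p: True, n: False}


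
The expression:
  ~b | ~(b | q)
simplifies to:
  ~b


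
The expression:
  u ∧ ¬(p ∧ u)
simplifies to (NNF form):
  u ∧ ¬p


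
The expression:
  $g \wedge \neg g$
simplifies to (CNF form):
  $\text{False}$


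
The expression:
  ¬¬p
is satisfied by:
  {p: True}


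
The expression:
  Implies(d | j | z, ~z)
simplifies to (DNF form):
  ~z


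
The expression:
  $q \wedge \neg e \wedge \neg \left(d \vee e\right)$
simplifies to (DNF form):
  $q \wedge \neg d \wedge \neg e$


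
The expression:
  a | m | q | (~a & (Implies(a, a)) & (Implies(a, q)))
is always true.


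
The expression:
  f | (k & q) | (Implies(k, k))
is always true.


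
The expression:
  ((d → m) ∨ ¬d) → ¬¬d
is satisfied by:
  {d: True}


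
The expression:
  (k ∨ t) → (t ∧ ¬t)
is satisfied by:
  {t: False, k: False}


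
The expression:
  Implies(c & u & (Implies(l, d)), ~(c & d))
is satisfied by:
  {u: False, c: False, d: False}
  {d: True, u: False, c: False}
  {c: True, u: False, d: False}
  {d: True, c: True, u: False}
  {u: True, d: False, c: False}
  {d: True, u: True, c: False}
  {c: True, u: True, d: False}


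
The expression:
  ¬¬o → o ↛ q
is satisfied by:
  {o: False, q: False}
  {q: True, o: False}
  {o: True, q: False}


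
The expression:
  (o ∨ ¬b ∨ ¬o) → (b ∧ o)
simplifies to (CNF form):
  b ∧ o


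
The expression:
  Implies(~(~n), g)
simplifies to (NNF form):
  g | ~n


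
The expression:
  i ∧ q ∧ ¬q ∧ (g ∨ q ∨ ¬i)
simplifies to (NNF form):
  False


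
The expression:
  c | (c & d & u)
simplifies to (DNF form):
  c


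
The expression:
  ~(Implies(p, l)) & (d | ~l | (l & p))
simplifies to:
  p & ~l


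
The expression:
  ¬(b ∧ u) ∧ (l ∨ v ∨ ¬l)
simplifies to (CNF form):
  ¬b ∨ ¬u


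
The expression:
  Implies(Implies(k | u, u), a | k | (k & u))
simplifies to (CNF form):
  a | k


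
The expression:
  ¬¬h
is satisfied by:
  {h: True}


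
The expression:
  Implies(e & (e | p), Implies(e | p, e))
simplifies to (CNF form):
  True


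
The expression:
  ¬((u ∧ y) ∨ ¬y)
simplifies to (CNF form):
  y ∧ ¬u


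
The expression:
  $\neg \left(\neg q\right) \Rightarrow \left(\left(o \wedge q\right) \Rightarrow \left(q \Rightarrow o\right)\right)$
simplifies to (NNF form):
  $\text{True}$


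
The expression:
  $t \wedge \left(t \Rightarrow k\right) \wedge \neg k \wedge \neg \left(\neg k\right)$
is never true.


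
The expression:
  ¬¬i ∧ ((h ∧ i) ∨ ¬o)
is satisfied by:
  {h: True, i: True, o: False}
  {i: True, o: False, h: False}
  {o: True, h: True, i: True}


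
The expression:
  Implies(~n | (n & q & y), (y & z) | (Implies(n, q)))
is always true.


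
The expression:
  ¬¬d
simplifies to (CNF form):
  d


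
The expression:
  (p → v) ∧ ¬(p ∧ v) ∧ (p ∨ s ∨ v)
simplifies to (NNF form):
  ¬p ∧ (s ∨ v)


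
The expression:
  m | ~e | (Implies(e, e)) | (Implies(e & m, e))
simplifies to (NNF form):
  True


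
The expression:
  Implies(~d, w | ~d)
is always true.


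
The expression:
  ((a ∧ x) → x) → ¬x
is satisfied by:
  {x: False}


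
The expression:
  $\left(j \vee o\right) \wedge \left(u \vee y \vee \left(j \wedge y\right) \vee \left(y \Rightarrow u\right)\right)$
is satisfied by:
  {o: True, j: True}
  {o: True, j: False}
  {j: True, o: False}


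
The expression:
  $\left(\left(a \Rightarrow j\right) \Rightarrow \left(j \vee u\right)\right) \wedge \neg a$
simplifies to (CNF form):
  $\neg a \wedge \left(j \vee u\right)$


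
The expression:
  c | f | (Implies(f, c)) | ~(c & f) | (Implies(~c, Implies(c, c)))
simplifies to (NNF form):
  True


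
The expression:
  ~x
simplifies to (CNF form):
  ~x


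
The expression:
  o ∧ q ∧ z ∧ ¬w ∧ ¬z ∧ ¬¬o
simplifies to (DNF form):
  False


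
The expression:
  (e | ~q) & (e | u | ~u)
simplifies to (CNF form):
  e | ~q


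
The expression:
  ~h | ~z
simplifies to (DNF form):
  ~h | ~z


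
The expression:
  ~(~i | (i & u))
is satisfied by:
  {i: True, u: False}


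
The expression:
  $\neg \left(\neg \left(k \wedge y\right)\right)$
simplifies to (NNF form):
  $k \wedge y$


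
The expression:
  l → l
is always true.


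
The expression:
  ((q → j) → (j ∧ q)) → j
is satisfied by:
  {j: True, q: False}
  {q: False, j: False}
  {q: True, j: True}


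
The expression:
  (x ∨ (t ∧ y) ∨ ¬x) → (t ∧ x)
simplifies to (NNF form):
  t ∧ x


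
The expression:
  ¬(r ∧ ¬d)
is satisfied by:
  {d: True, r: False}
  {r: False, d: False}
  {r: True, d: True}


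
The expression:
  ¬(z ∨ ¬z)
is never true.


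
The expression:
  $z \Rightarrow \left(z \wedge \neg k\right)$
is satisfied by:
  {k: False, z: False}
  {z: True, k: False}
  {k: True, z: False}


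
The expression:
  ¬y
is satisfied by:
  {y: False}


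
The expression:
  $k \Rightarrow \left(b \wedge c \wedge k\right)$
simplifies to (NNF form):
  $\left(b \wedge c\right) \vee \neg k$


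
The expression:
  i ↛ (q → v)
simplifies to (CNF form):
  i ∧ q ∧ ¬v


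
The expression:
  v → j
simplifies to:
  j ∨ ¬v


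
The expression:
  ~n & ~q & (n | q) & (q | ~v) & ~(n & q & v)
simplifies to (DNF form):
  False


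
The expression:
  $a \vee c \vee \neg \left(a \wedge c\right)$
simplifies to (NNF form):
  $\text{True}$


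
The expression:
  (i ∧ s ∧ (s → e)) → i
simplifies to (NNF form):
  True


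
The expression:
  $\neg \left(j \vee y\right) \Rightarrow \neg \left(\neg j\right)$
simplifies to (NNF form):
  $j \vee y$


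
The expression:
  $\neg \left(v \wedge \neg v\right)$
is always true.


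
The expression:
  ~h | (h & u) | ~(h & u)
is always true.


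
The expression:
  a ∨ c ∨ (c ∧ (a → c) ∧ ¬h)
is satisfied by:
  {a: True, c: True}
  {a: True, c: False}
  {c: True, a: False}


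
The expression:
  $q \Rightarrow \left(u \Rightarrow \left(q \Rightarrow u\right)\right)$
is always true.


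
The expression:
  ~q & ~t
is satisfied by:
  {q: False, t: False}


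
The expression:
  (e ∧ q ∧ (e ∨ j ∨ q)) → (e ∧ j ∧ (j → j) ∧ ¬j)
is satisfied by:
  {e: False, q: False}
  {q: True, e: False}
  {e: True, q: False}


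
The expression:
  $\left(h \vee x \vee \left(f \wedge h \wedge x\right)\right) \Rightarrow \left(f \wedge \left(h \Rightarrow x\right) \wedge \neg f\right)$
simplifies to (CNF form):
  $\neg h \wedge \neg x$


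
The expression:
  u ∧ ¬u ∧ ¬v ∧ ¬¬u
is never true.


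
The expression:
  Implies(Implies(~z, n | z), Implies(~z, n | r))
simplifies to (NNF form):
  True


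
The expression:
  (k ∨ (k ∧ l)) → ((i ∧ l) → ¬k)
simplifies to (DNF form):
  ¬i ∨ ¬k ∨ ¬l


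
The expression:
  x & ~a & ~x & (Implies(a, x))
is never true.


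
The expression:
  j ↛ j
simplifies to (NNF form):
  False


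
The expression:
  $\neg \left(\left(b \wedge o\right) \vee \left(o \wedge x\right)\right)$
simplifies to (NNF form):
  $\left(\neg b \wedge \neg x\right) \vee \neg o$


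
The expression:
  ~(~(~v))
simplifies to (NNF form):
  ~v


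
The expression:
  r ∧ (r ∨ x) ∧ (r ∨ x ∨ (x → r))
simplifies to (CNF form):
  r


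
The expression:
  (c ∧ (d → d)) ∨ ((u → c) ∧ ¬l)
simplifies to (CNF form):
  (c ∨ ¬l) ∧ (c ∨ ¬u)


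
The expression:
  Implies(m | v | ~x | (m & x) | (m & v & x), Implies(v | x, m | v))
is always true.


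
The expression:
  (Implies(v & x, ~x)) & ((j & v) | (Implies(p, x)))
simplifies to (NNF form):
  (x & ~v) | (~p & ~x) | (j & v & ~x)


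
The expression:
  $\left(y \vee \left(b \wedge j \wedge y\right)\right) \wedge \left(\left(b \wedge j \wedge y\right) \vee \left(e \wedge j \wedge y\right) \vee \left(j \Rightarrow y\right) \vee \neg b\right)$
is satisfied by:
  {y: True}


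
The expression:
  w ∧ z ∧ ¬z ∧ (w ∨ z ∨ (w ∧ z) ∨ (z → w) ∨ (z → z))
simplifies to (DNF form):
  False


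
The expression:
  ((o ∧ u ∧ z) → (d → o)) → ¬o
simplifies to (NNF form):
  ¬o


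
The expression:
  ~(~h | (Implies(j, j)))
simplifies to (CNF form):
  False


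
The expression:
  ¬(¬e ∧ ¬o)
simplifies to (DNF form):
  e ∨ o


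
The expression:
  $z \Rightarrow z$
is always true.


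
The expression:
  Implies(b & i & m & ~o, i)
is always true.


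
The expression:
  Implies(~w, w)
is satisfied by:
  {w: True}


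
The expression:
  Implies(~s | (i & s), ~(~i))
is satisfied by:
  {i: True, s: True}
  {i: True, s: False}
  {s: True, i: False}


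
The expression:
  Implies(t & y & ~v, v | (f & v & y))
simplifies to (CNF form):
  v | ~t | ~y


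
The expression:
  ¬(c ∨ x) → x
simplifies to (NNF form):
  c ∨ x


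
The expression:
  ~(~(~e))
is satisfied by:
  {e: False}


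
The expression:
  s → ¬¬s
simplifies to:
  True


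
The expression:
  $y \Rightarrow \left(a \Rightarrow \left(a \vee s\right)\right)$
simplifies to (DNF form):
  $\text{True}$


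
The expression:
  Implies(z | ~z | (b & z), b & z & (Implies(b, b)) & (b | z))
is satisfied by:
  {z: True, b: True}


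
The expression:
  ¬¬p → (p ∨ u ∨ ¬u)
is always true.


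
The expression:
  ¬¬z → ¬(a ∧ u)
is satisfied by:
  {u: False, z: False, a: False}
  {a: True, u: False, z: False}
  {z: True, u: False, a: False}
  {a: True, z: True, u: False}
  {u: True, a: False, z: False}
  {a: True, u: True, z: False}
  {z: True, u: True, a: False}


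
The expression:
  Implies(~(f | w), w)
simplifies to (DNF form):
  f | w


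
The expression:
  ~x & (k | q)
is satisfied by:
  {k: True, q: True, x: False}
  {k: True, x: False, q: False}
  {q: True, x: False, k: False}


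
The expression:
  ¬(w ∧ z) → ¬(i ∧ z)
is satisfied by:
  {w: True, z: False, i: False}
  {w: False, z: False, i: False}
  {i: True, w: True, z: False}
  {i: True, w: False, z: False}
  {z: True, w: True, i: False}
  {z: True, w: False, i: False}
  {z: True, i: True, w: True}


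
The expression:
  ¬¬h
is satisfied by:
  {h: True}


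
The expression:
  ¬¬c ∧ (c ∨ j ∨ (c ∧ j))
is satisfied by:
  {c: True}


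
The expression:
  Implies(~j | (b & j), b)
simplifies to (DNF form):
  b | j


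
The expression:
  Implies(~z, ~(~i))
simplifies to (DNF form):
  i | z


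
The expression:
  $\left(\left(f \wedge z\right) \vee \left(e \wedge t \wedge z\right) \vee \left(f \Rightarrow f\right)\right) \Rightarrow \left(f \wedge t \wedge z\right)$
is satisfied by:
  {t: True, z: True, f: True}


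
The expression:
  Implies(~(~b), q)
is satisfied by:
  {q: True, b: False}
  {b: False, q: False}
  {b: True, q: True}


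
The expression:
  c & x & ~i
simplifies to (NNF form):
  c & x & ~i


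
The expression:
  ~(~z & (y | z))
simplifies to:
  z | ~y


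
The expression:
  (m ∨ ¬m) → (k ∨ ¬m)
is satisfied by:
  {k: True, m: False}
  {m: False, k: False}
  {m: True, k: True}


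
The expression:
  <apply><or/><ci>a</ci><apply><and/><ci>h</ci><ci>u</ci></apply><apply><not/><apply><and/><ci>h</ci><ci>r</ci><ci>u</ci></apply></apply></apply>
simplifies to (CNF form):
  <true/>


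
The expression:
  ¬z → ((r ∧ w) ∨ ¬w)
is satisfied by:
  {r: True, z: True, w: False}
  {r: True, w: False, z: False}
  {z: True, w: False, r: False}
  {z: False, w: False, r: False}
  {r: True, z: True, w: True}
  {r: True, w: True, z: False}
  {z: True, w: True, r: False}


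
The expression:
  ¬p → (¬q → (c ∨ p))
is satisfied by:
  {q: True, c: True, p: True}
  {q: True, c: True, p: False}
  {q: True, p: True, c: False}
  {q: True, p: False, c: False}
  {c: True, p: True, q: False}
  {c: True, p: False, q: False}
  {p: True, c: False, q: False}


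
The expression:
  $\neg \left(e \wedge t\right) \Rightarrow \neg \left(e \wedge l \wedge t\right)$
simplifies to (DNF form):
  $\text{True}$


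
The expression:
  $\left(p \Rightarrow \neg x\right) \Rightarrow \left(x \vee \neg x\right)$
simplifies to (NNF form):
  $\text{True}$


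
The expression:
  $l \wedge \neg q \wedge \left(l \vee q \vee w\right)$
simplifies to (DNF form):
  $l \wedge \neg q$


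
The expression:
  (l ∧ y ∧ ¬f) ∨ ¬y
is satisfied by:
  {l: True, y: False, f: False}
  {l: False, y: False, f: False}
  {f: True, l: True, y: False}
  {f: True, l: False, y: False}
  {y: True, l: True, f: False}


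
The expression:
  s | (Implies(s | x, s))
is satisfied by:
  {s: True, x: False}
  {x: False, s: False}
  {x: True, s: True}


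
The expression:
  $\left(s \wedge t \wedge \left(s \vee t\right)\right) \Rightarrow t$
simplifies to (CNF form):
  $\text{True}$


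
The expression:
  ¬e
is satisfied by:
  {e: False}


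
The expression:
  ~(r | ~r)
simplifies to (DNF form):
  False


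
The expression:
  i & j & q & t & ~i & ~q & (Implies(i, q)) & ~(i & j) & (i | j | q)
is never true.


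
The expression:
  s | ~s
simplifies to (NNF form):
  True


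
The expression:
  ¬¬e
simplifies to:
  e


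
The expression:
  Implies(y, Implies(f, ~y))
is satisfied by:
  {y: False, f: False}
  {f: True, y: False}
  {y: True, f: False}


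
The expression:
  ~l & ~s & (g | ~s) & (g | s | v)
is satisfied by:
  {v: True, g: True, l: False, s: False}
  {v: True, l: False, g: False, s: False}
  {g: True, v: False, l: False, s: False}


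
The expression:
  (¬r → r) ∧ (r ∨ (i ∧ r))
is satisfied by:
  {r: True}


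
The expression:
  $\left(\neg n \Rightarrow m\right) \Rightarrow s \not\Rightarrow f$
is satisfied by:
  {s: True, m: False, n: False, f: False}
  {f: False, m: False, s: False, n: False}
  {f: True, s: True, m: False, n: False}
  {f: True, m: False, s: False, n: False}
  {n: True, s: True, f: False, m: False}
  {s: True, m: True, f: False, n: False}
  {n: True, s: True, m: True, f: False}


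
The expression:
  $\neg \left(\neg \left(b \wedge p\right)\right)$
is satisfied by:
  {p: True, b: True}


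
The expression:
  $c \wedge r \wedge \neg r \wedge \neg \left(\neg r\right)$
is never true.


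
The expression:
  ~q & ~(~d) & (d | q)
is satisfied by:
  {d: True, q: False}


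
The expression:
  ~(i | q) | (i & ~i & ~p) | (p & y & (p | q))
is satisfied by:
  {y: True, p: True, i: False, q: False}
  {y: True, p: False, i: False, q: False}
  {p: True, y: False, i: False, q: False}
  {y: False, p: False, i: False, q: False}
  {y: True, q: True, p: True, i: False}
  {y: True, i: True, p: True, q: False}
  {y: True, q: True, i: True, p: True}


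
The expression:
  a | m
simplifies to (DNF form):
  a | m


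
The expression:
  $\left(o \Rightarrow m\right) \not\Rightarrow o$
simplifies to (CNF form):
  $\neg o$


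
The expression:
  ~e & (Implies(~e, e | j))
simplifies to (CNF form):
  j & ~e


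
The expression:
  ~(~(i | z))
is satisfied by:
  {i: True, z: True}
  {i: True, z: False}
  {z: True, i: False}


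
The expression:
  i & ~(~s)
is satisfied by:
  {i: True, s: True}


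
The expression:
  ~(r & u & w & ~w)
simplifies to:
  True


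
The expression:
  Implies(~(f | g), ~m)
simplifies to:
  f | g | ~m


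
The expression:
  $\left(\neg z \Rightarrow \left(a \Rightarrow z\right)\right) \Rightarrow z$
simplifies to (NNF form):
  $a \vee z$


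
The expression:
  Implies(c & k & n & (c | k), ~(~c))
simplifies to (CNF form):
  True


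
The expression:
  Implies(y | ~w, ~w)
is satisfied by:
  {w: False, y: False}
  {y: True, w: False}
  {w: True, y: False}


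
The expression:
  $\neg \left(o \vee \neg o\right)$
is never true.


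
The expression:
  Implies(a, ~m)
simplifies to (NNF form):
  ~a | ~m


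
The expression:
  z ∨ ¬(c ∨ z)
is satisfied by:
  {z: True, c: False}
  {c: False, z: False}
  {c: True, z: True}


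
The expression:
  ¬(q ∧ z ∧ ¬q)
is always true.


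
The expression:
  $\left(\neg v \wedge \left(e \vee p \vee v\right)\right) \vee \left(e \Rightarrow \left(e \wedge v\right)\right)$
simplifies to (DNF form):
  $\text{True}$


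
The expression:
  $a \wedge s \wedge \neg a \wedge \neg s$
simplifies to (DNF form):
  $\text{False}$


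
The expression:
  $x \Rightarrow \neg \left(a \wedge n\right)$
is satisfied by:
  {x: False, n: False, a: False}
  {a: True, x: False, n: False}
  {n: True, x: False, a: False}
  {a: True, n: True, x: False}
  {x: True, a: False, n: False}
  {a: True, x: True, n: False}
  {n: True, x: True, a: False}


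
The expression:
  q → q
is always true.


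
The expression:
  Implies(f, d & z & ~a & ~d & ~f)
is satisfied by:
  {f: False}


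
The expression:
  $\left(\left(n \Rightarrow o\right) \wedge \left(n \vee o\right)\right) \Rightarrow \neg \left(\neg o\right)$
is always true.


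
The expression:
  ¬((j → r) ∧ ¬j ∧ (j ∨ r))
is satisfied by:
  {j: True, r: False}
  {r: False, j: False}
  {r: True, j: True}


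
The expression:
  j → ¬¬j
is always true.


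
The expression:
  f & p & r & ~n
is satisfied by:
  {r: True, p: True, f: True, n: False}


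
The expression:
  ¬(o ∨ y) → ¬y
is always true.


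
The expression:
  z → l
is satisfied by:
  {l: True, z: False}
  {z: False, l: False}
  {z: True, l: True}


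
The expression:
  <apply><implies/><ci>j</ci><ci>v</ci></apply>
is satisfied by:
  {v: True, j: False}
  {j: False, v: False}
  {j: True, v: True}


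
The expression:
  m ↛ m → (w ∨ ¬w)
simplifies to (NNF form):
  True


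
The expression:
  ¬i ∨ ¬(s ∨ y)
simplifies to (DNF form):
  (¬s ∧ ¬y) ∨ ¬i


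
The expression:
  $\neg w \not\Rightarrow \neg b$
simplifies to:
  $b \wedge \neg w$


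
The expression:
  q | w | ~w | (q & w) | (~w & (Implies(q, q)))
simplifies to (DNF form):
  True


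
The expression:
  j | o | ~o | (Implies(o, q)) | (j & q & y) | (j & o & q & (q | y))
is always true.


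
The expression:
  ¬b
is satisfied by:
  {b: False}


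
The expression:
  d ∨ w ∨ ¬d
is always true.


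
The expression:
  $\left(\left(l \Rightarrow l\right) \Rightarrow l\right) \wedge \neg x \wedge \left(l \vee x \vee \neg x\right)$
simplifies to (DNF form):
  $l \wedge \neg x$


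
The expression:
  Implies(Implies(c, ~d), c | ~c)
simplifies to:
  True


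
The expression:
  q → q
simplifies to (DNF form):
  True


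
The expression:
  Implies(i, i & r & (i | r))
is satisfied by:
  {r: True, i: False}
  {i: False, r: False}
  {i: True, r: True}


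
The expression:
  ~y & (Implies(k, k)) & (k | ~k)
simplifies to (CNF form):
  ~y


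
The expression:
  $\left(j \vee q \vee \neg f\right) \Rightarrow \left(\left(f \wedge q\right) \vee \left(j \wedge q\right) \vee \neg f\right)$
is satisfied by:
  {q: True, j: False, f: False}
  {q: False, j: False, f: False}
  {f: True, q: True, j: False}
  {f: True, q: False, j: False}
  {j: True, q: True, f: False}
  {j: True, q: False, f: False}
  {j: True, f: True, q: True}


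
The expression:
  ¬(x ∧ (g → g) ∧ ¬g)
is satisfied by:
  {g: True, x: False}
  {x: False, g: False}
  {x: True, g: True}


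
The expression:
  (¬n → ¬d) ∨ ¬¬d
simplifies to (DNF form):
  True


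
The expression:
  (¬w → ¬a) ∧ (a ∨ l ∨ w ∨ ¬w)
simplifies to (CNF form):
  w ∨ ¬a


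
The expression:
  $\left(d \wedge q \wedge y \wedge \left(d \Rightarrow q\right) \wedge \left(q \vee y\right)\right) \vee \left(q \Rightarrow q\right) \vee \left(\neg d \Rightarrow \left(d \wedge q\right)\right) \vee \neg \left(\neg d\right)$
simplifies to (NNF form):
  $\text{True}$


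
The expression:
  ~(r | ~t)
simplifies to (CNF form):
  t & ~r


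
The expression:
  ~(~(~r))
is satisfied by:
  {r: False}


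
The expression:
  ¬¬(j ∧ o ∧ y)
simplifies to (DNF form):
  j ∧ o ∧ y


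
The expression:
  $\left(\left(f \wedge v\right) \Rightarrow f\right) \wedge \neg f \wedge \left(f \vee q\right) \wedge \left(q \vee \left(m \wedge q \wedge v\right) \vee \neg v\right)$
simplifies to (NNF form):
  $q \wedge \neg f$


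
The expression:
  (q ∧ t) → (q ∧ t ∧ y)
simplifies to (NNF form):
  y ∨ ¬q ∨ ¬t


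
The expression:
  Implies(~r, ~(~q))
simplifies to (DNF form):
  q | r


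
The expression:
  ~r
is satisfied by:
  {r: False}


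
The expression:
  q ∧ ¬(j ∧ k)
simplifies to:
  q ∧ (¬j ∨ ¬k)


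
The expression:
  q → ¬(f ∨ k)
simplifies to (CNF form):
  (¬f ∨ ¬q) ∧ (¬k ∨ ¬q)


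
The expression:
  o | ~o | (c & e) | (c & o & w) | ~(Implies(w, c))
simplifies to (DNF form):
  True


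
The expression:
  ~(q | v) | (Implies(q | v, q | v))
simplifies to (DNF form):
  True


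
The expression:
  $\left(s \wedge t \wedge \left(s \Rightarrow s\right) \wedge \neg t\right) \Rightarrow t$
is always true.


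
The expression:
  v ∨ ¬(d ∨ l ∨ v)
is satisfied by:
  {v: True, d: False, l: False}
  {v: True, l: True, d: False}
  {v: True, d: True, l: False}
  {v: True, l: True, d: True}
  {l: False, d: False, v: False}


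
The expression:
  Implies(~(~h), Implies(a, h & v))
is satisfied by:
  {v: True, h: False, a: False}
  {h: False, a: False, v: False}
  {a: True, v: True, h: False}
  {a: True, h: False, v: False}
  {v: True, h: True, a: False}
  {h: True, v: False, a: False}
  {a: True, h: True, v: True}


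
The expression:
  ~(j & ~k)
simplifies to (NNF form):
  k | ~j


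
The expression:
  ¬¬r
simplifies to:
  r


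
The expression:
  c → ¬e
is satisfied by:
  {c: False, e: False}
  {e: True, c: False}
  {c: True, e: False}


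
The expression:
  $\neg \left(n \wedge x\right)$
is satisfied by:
  {x: False, n: False}
  {n: True, x: False}
  {x: True, n: False}


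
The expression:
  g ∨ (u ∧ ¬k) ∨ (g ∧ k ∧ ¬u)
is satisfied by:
  {g: True, u: True, k: False}
  {g: True, u: False, k: False}
  {g: True, k: True, u: True}
  {g: True, k: True, u: False}
  {u: True, k: False, g: False}


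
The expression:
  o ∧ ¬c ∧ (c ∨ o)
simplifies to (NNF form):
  o ∧ ¬c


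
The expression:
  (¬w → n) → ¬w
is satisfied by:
  {w: False}


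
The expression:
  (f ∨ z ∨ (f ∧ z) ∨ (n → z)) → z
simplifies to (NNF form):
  z ∨ (n ∧ ¬f)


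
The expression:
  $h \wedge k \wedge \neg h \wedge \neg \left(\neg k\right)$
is never true.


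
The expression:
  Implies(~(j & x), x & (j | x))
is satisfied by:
  {x: True}


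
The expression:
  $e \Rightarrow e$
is always true.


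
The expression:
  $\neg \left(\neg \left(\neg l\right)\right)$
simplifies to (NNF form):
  $\neg l$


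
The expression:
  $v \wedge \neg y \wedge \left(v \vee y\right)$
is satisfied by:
  {v: True, y: False}


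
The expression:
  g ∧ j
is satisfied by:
  {j: True, g: True}


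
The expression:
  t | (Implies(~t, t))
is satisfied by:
  {t: True}


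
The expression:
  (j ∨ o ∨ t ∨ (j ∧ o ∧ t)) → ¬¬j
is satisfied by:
  {j: True, o: False, t: False}
  {t: True, j: True, o: False}
  {j: True, o: True, t: False}
  {t: True, j: True, o: True}
  {t: False, o: False, j: False}


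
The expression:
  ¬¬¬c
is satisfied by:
  {c: False}


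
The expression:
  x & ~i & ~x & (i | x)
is never true.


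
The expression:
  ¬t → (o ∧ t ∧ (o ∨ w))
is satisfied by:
  {t: True}


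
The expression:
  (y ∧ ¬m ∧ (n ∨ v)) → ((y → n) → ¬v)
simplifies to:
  m ∨ ¬n ∨ ¬v ∨ ¬y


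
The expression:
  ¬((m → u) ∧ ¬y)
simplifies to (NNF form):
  y ∨ (m ∧ ¬u)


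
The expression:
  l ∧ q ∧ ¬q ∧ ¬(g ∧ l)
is never true.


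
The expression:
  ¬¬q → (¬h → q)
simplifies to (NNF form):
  True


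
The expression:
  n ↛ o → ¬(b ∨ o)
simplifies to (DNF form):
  o ∨ ¬b ∨ ¬n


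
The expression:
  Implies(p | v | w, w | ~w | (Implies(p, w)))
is always true.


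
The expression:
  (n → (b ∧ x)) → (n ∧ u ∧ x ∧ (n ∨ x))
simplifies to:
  n ∧ (u ∨ ¬b ∨ ¬x)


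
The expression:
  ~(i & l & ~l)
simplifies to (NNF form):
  True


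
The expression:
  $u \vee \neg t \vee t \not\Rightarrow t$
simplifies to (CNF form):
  $u \vee \neg t$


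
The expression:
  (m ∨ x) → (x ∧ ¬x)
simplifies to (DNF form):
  ¬m ∧ ¬x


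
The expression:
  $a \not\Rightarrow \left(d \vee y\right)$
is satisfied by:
  {a: True, d: False, y: False}


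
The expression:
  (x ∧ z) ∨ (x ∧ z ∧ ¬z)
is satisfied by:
  {z: True, x: True}


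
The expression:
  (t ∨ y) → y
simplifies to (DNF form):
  y ∨ ¬t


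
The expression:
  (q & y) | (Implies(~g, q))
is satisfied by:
  {q: True, g: True}
  {q: True, g: False}
  {g: True, q: False}


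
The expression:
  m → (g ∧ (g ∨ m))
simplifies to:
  g ∨ ¬m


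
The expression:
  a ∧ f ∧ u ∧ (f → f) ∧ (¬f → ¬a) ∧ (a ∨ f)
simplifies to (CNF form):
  a ∧ f ∧ u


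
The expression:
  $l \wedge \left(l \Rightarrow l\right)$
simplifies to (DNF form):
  $l$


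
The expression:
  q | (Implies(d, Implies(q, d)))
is always true.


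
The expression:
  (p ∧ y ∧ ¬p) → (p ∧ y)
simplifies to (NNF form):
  True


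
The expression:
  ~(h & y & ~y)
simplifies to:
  True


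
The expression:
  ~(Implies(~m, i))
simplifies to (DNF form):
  ~i & ~m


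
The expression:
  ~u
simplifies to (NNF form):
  ~u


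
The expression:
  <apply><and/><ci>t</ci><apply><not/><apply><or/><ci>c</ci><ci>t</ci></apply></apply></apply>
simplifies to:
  <false/>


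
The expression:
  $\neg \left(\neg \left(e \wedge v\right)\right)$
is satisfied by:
  {e: True, v: True}


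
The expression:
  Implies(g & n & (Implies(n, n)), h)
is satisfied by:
  {h: True, g: False, n: False}
  {g: False, n: False, h: False}
  {n: True, h: True, g: False}
  {n: True, g: False, h: False}
  {h: True, g: True, n: False}
  {g: True, h: False, n: False}
  {n: True, g: True, h: True}


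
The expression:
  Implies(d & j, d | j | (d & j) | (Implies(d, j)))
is always true.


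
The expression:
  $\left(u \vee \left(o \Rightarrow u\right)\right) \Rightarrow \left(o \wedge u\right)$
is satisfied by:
  {o: True}


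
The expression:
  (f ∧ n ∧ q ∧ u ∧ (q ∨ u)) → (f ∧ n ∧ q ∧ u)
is always true.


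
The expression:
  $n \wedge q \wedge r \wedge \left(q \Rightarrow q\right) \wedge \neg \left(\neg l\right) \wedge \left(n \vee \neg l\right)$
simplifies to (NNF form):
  $l \wedge n \wedge q \wedge r$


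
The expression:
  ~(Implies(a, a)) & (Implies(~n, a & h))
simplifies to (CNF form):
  False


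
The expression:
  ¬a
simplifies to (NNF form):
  ¬a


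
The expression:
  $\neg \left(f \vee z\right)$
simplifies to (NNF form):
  $\neg f \wedge \neg z$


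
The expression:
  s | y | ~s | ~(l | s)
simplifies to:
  True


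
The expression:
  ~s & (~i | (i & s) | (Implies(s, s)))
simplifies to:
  ~s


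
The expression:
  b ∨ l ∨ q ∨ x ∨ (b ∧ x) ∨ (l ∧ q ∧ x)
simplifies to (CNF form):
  b ∨ l ∨ q ∨ x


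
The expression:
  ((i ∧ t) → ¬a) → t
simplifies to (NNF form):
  t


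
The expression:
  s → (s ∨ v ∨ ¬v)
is always true.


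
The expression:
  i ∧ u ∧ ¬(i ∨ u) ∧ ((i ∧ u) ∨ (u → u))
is never true.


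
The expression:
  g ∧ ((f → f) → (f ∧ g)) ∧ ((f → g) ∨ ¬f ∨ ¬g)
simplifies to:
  f ∧ g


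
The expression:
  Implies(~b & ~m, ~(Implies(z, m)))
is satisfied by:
  {b: True, z: True, m: True}
  {b: True, z: True, m: False}
  {b: True, m: True, z: False}
  {b: True, m: False, z: False}
  {z: True, m: True, b: False}
  {z: True, m: False, b: False}
  {m: True, z: False, b: False}


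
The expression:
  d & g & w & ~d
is never true.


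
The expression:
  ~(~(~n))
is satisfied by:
  {n: False}


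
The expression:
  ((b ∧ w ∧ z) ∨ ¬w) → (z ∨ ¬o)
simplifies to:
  w ∨ z ∨ ¬o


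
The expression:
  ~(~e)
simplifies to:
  e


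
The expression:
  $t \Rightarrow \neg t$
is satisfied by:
  {t: False}


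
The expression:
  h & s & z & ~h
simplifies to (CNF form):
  False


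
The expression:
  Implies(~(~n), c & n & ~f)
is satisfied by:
  {c: True, n: False, f: False}
  {c: False, n: False, f: False}
  {f: True, c: True, n: False}
  {f: True, c: False, n: False}
  {n: True, c: True, f: False}


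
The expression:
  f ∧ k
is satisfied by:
  {f: True, k: True}


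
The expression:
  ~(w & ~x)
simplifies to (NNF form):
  x | ~w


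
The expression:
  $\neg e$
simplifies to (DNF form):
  $\neg e$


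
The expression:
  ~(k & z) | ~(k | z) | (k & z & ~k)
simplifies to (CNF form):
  ~k | ~z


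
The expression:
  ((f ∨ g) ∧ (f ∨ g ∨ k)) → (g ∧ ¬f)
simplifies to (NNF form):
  ¬f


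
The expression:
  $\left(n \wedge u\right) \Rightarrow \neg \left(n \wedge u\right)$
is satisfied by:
  {u: False, n: False}
  {n: True, u: False}
  {u: True, n: False}


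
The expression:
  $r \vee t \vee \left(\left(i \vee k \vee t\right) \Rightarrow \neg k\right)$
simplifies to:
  $r \vee t \vee \neg k$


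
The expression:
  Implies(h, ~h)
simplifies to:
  ~h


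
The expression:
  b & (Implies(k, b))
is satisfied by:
  {b: True}
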